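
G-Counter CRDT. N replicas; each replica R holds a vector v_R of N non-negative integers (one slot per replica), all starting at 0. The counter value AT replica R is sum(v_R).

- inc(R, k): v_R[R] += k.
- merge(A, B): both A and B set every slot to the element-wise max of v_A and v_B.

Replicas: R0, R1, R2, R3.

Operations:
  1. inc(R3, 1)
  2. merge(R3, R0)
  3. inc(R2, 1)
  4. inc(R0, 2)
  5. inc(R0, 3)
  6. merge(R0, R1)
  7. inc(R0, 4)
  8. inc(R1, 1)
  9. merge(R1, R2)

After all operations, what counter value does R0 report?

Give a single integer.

Op 1: inc R3 by 1 -> R3=(0,0,0,1) value=1
Op 2: merge R3<->R0 -> R3=(0,0,0,1) R0=(0,0,0,1)
Op 3: inc R2 by 1 -> R2=(0,0,1,0) value=1
Op 4: inc R0 by 2 -> R0=(2,0,0,1) value=3
Op 5: inc R0 by 3 -> R0=(5,0,0,1) value=6
Op 6: merge R0<->R1 -> R0=(5,0,0,1) R1=(5,0,0,1)
Op 7: inc R0 by 4 -> R0=(9,0,0,1) value=10
Op 8: inc R1 by 1 -> R1=(5,1,0,1) value=7
Op 9: merge R1<->R2 -> R1=(5,1,1,1) R2=(5,1,1,1)

Answer: 10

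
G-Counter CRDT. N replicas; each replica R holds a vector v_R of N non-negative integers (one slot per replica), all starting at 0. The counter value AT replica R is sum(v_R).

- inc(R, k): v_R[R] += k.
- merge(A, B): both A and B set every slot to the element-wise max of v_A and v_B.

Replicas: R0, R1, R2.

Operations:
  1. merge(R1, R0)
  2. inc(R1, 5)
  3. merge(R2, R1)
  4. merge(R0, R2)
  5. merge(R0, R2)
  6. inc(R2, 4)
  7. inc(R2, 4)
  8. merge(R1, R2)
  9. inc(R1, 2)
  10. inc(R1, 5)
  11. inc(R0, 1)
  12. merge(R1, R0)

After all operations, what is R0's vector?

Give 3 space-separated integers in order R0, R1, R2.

Answer: 1 12 8

Derivation:
Op 1: merge R1<->R0 -> R1=(0,0,0) R0=(0,0,0)
Op 2: inc R1 by 5 -> R1=(0,5,0) value=5
Op 3: merge R2<->R1 -> R2=(0,5,0) R1=(0,5,0)
Op 4: merge R0<->R2 -> R0=(0,5,0) R2=(0,5,0)
Op 5: merge R0<->R2 -> R0=(0,5,0) R2=(0,5,0)
Op 6: inc R2 by 4 -> R2=(0,5,4) value=9
Op 7: inc R2 by 4 -> R2=(0,5,8) value=13
Op 8: merge R1<->R2 -> R1=(0,5,8) R2=(0,5,8)
Op 9: inc R1 by 2 -> R1=(0,7,8) value=15
Op 10: inc R1 by 5 -> R1=(0,12,8) value=20
Op 11: inc R0 by 1 -> R0=(1,5,0) value=6
Op 12: merge R1<->R0 -> R1=(1,12,8) R0=(1,12,8)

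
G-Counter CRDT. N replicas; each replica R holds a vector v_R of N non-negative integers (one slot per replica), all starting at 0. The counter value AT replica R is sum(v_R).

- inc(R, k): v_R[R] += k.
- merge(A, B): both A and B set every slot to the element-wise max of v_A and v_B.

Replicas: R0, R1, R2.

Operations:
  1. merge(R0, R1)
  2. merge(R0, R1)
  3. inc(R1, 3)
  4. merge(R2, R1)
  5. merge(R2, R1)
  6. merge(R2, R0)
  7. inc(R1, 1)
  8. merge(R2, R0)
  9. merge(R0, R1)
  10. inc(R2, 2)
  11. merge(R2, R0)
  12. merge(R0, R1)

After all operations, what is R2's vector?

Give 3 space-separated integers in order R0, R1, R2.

Op 1: merge R0<->R1 -> R0=(0,0,0) R1=(0,0,0)
Op 2: merge R0<->R1 -> R0=(0,0,0) R1=(0,0,0)
Op 3: inc R1 by 3 -> R1=(0,3,0) value=3
Op 4: merge R2<->R1 -> R2=(0,3,0) R1=(0,3,0)
Op 5: merge R2<->R1 -> R2=(0,3,0) R1=(0,3,0)
Op 6: merge R2<->R0 -> R2=(0,3,0) R0=(0,3,0)
Op 7: inc R1 by 1 -> R1=(0,4,0) value=4
Op 8: merge R2<->R0 -> R2=(0,3,0) R0=(0,3,0)
Op 9: merge R0<->R1 -> R0=(0,4,0) R1=(0,4,0)
Op 10: inc R2 by 2 -> R2=(0,3,2) value=5
Op 11: merge R2<->R0 -> R2=(0,4,2) R0=(0,4,2)
Op 12: merge R0<->R1 -> R0=(0,4,2) R1=(0,4,2)

Answer: 0 4 2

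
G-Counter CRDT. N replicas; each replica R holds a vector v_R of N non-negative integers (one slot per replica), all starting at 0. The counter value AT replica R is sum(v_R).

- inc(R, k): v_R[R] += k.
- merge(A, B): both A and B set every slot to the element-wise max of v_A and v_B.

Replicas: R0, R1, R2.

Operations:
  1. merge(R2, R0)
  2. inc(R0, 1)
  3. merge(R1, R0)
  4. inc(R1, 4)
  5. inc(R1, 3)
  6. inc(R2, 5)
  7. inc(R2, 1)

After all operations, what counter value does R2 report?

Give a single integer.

Op 1: merge R2<->R0 -> R2=(0,0,0) R0=(0,0,0)
Op 2: inc R0 by 1 -> R0=(1,0,0) value=1
Op 3: merge R1<->R0 -> R1=(1,0,0) R0=(1,0,0)
Op 4: inc R1 by 4 -> R1=(1,4,0) value=5
Op 5: inc R1 by 3 -> R1=(1,7,0) value=8
Op 6: inc R2 by 5 -> R2=(0,0,5) value=5
Op 7: inc R2 by 1 -> R2=(0,0,6) value=6

Answer: 6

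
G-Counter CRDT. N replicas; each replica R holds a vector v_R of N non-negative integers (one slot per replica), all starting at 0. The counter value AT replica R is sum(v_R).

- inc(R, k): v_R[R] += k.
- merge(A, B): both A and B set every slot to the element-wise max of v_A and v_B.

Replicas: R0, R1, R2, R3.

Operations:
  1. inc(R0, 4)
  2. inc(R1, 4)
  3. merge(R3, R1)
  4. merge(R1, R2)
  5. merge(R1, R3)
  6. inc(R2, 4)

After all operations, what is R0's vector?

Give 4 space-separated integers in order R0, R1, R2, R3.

Op 1: inc R0 by 4 -> R0=(4,0,0,0) value=4
Op 2: inc R1 by 4 -> R1=(0,4,0,0) value=4
Op 3: merge R3<->R1 -> R3=(0,4,0,0) R1=(0,4,0,0)
Op 4: merge R1<->R2 -> R1=(0,4,0,0) R2=(0,4,0,0)
Op 5: merge R1<->R3 -> R1=(0,4,0,0) R3=(0,4,0,0)
Op 6: inc R2 by 4 -> R2=(0,4,4,0) value=8

Answer: 4 0 0 0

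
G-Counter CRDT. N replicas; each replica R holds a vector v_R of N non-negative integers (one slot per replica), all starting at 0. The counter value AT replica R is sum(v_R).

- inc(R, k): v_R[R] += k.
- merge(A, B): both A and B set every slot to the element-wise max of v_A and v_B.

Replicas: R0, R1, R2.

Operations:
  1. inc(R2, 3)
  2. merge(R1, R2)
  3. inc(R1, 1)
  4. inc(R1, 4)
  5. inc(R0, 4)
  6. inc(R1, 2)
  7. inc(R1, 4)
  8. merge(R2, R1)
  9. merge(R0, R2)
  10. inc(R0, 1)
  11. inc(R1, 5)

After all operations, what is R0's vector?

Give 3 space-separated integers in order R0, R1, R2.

Op 1: inc R2 by 3 -> R2=(0,0,3) value=3
Op 2: merge R1<->R2 -> R1=(0,0,3) R2=(0,0,3)
Op 3: inc R1 by 1 -> R1=(0,1,3) value=4
Op 4: inc R1 by 4 -> R1=(0,5,3) value=8
Op 5: inc R0 by 4 -> R0=(4,0,0) value=4
Op 6: inc R1 by 2 -> R1=(0,7,3) value=10
Op 7: inc R1 by 4 -> R1=(0,11,3) value=14
Op 8: merge R2<->R1 -> R2=(0,11,3) R1=(0,11,3)
Op 9: merge R0<->R2 -> R0=(4,11,3) R2=(4,11,3)
Op 10: inc R0 by 1 -> R0=(5,11,3) value=19
Op 11: inc R1 by 5 -> R1=(0,16,3) value=19

Answer: 5 11 3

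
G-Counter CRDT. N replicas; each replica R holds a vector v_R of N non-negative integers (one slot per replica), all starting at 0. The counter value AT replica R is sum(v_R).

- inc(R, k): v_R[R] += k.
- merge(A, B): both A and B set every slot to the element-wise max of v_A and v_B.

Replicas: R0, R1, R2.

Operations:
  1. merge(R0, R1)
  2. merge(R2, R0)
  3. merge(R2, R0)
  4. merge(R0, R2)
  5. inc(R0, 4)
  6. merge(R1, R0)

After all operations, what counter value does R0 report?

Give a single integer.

Op 1: merge R0<->R1 -> R0=(0,0,0) R1=(0,0,0)
Op 2: merge R2<->R0 -> R2=(0,0,0) R0=(0,0,0)
Op 3: merge R2<->R0 -> R2=(0,0,0) R0=(0,0,0)
Op 4: merge R0<->R2 -> R0=(0,0,0) R2=(0,0,0)
Op 5: inc R0 by 4 -> R0=(4,0,0) value=4
Op 6: merge R1<->R0 -> R1=(4,0,0) R0=(4,0,0)

Answer: 4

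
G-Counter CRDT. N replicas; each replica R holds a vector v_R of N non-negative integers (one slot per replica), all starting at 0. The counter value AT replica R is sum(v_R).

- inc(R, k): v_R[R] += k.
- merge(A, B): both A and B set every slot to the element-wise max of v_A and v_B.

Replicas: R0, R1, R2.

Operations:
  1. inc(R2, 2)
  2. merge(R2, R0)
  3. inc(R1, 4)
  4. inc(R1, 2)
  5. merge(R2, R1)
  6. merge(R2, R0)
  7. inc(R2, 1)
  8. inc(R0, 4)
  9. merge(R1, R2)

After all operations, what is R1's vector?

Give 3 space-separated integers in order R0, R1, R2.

Op 1: inc R2 by 2 -> R2=(0,0,2) value=2
Op 2: merge R2<->R0 -> R2=(0,0,2) R0=(0,0,2)
Op 3: inc R1 by 4 -> R1=(0,4,0) value=4
Op 4: inc R1 by 2 -> R1=(0,6,0) value=6
Op 5: merge R2<->R1 -> R2=(0,6,2) R1=(0,6,2)
Op 6: merge R2<->R0 -> R2=(0,6,2) R0=(0,6,2)
Op 7: inc R2 by 1 -> R2=(0,6,3) value=9
Op 8: inc R0 by 4 -> R0=(4,6,2) value=12
Op 9: merge R1<->R2 -> R1=(0,6,3) R2=(0,6,3)

Answer: 0 6 3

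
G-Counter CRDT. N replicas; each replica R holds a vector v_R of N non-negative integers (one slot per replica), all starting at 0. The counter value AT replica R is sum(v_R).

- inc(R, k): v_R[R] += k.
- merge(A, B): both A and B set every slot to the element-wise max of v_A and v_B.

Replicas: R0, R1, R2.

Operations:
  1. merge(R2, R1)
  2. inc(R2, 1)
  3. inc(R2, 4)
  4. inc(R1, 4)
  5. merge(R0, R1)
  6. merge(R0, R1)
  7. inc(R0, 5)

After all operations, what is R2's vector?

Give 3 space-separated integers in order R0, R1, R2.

Answer: 0 0 5

Derivation:
Op 1: merge R2<->R1 -> R2=(0,0,0) R1=(0,0,0)
Op 2: inc R2 by 1 -> R2=(0,0,1) value=1
Op 3: inc R2 by 4 -> R2=(0,0,5) value=5
Op 4: inc R1 by 4 -> R1=(0,4,0) value=4
Op 5: merge R0<->R1 -> R0=(0,4,0) R1=(0,4,0)
Op 6: merge R0<->R1 -> R0=(0,4,0) R1=(0,4,0)
Op 7: inc R0 by 5 -> R0=(5,4,0) value=9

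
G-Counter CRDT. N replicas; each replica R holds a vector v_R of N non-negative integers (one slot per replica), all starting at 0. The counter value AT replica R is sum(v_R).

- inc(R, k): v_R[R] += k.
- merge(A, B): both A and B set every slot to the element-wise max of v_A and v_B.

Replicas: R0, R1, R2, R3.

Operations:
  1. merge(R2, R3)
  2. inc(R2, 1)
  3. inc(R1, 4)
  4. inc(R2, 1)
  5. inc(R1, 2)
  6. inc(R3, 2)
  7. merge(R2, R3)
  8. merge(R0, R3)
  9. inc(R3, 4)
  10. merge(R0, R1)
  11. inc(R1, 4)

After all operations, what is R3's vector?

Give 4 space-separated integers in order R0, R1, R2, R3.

Op 1: merge R2<->R3 -> R2=(0,0,0,0) R3=(0,0,0,0)
Op 2: inc R2 by 1 -> R2=(0,0,1,0) value=1
Op 3: inc R1 by 4 -> R1=(0,4,0,0) value=4
Op 4: inc R2 by 1 -> R2=(0,0,2,0) value=2
Op 5: inc R1 by 2 -> R1=(0,6,0,0) value=6
Op 6: inc R3 by 2 -> R3=(0,0,0,2) value=2
Op 7: merge R2<->R3 -> R2=(0,0,2,2) R3=(0,0,2,2)
Op 8: merge R0<->R3 -> R0=(0,0,2,2) R3=(0,0,2,2)
Op 9: inc R3 by 4 -> R3=(0,0,2,6) value=8
Op 10: merge R0<->R1 -> R0=(0,6,2,2) R1=(0,6,2,2)
Op 11: inc R1 by 4 -> R1=(0,10,2,2) value=14

Answer: 0 0 2 6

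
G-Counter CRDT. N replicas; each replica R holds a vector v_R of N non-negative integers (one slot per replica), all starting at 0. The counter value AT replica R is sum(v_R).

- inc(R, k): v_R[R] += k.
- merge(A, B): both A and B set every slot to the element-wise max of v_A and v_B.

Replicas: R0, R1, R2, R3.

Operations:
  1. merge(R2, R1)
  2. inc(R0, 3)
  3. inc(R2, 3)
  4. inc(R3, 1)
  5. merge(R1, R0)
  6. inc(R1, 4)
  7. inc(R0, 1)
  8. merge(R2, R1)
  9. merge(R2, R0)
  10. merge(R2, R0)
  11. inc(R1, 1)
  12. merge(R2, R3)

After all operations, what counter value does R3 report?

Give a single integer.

Op 1: merge R2<->R1 -> R2=(0,0,0,0) R1=(0,0,0,0)
Op 2: inc R0 by 3 -> R0=(3,0,0,0) value=3
Op 3: inc R2 by 3 -> R2=(0,0,3,0) value=3
Op 4: inc R3 by 1 -> R3=(0,0,0,1) value=1
Op 5: merge R1<->R0 -> R1=(3,0,0,0) R0=(3,0,0,0)
Op 6: inc R1 by 4 -> R1=(3,4,0,0) value=7
Op 7: inc R0 by 1 -> R0=(4,0,0,0) value=4
Op 8: merge R2<->R1 -> R2=(3,4,3,0) R1=(3,4,3,0)
Op 9: merge R2<->R0 -> R2=(4,4,3,0) R0=(4,4,3,0)
Op 10: merge R2<->R0 -> R2=(4,4,3,0) R0=(4,4,3,0)
Op 11: inc R1 by 1 -> R1=(3,5,3,0) value=11
Op 12: merge R2<->R3 -> R2=(4,4,3,1) R3=(4,4,3,1)

Answer: 12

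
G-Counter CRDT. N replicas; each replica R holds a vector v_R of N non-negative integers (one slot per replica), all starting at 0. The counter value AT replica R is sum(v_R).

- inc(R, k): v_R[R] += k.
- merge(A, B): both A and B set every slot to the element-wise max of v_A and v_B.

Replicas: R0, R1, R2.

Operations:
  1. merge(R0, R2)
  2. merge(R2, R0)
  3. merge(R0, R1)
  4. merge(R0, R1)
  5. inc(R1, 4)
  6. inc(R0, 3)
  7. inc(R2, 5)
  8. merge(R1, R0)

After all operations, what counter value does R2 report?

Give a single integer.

Answer: 5

Derivation:
Op 1: merge R0<->R2 -> R0=(0,0,0) R2=(0,0,0)
Op 2: merge R2<->R0 -> R2=(0,0,0) R0=(0,0,0)
Op 3: merge R0<->R1 -> R0=(0,0,0) R1=(0,0,0)
Op 4: merge R0<->R1 -> R0=(0,0,0) R1=(0,0,0)
Op 5: inc R1 by 4 -> R1=(0,4,0) value=4
Op 6: inc R0 by 3 -> R0=(3,0,0) value=3
Op 7: inc R2 by 5 -> R2=(0,0,5) value=5
Op 8: merge R1<->R0 -> R1=(3,4,0) R0=(3,4,0)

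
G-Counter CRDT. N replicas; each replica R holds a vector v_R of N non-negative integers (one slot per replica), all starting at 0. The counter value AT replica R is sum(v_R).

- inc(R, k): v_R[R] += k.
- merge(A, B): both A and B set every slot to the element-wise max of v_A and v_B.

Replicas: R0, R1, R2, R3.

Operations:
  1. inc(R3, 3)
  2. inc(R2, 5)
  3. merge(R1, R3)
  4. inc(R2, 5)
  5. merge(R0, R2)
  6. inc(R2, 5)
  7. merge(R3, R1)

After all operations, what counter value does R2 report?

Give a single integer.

Answer: 15

Derivation:
Op 1: inc R3 by 3 -> R3=(0,0,0,3) value=3
Op 2: inc R2 by 5 -> R2=(0,0,5,0) value=5
Op 3: merge R1<->R3 -> R1=(0,0,0,3) R3=(0,0,0,3)
Op 4: inc R2 by 5 -> R2=(0,0,10,0) value=10
Op 5: merge R0<->R2 -> R0=(0,0,10,0) R2=(0,0,10,0)
Op 6: inc R2 by 5 -> R2=(0,0,15,0) value=15
Op 7: merge R3<->R1 -> R3=(0,0,0,3) R1=(0,0,0,3)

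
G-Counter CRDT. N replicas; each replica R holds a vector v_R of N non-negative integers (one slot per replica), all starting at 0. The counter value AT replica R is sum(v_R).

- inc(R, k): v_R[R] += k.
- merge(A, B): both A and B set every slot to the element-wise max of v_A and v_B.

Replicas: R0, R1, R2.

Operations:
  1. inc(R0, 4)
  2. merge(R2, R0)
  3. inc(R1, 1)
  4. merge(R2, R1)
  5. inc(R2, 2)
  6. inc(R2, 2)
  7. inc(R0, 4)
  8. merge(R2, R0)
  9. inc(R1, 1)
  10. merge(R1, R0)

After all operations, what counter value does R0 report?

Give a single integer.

Op 1: inc R0 by 4 -> R0=(4,0,0) value=4
Op 2: merge R2<->R0 -> R2=(4,0,0) R0=(4,0,0)
Op 3: inc R1 by 1 -> R1=(0,1,0) value=1
Op 4: merge R2<->R1 -> R2=(4,1,0) R1=(4,1,0)
Op 5: inc R2 by 2 -> R2=(4,1,2) value=7
Op 6: inc R2 by 2 -> R2=(4,1,4) value=9
Op 7: inc R0 by 4 -> R0=(8,0,0) value=8
Op 8: merge R2<->R0 -> R2=(8,1,4) R0=(8,1,4)
Op 9: inc R1 by 1 -> R1=(4,2,0) value=6
Op 10: merge R1<->R0 -> R1=(8,2,4) R0=(8,2,4)

Answer: 14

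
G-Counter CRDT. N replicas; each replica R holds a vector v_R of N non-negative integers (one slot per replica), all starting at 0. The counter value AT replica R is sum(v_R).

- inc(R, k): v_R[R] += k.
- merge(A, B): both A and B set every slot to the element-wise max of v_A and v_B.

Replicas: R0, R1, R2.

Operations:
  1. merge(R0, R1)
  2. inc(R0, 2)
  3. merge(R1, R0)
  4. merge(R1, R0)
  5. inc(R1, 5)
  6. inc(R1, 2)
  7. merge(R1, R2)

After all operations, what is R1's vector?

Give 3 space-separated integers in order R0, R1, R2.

Op 1: merge R0<->R1 -> R0=(0,0,0) R1=(0,0,0)
Op 2: inc R0 by 2 -> R0=(2,0,0) value=2
Op 3: merge R1<->R0 -> R1=(2,0,0) R0=(2,0,0)
Op 4: merge R1<->R0 -> R1=(2,0,0) R0=(2,0,0)
Op 5: inc R1 by 5 -> R1=(2,5,0) value=7
Op 6: inc R1 by 2 -> R1=(2,7,0) value=9
Op 7: merge R1<->R2 -> R1=(2,7,0) R2=(2,7,0)

Answer: 2 7 0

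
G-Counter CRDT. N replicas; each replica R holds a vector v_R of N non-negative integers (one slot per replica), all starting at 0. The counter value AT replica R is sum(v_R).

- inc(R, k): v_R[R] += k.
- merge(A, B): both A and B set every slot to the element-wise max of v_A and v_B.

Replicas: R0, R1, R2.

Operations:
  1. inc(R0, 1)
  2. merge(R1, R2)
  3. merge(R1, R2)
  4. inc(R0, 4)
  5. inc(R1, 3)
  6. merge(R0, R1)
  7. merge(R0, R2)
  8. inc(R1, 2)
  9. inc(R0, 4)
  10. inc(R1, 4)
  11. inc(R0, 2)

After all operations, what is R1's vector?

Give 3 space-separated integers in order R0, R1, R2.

Answer: 5 9 0

Derivation:
Op 1: inc R0 by 1 -> R0=(1,0,0) value=1
Op 2: merge R1<->R2 -> R1=(0,0,0) R2=(0,0,0)
Op 3: merge R1<->R2 -> R1=(0,0,0) R2=(0,0,0)
Op 4: inc R0 by 4 -> R0=(5,0,0) value=5
Op 5: inc R1 by 3 -> R1=(0,3,0) value=3
Op 6: merge R0<->R1 -> R0=(5,3,0) R1=(5,3,0)
Op 7: merge R0<->R2 -> R0=(5,3,0) R2=(5,3,0)
Op 8: inc R1 by 2 -> R1=(5,5,0) value=10
Op 9: inc R0 by 4 -> R0=(9,3,0) value=12
Op 10: inc R1 by 4 -> R1=(5,9,0) value=14
Op 11: inc R0 by 2 -> R0=(11,3,0) value=14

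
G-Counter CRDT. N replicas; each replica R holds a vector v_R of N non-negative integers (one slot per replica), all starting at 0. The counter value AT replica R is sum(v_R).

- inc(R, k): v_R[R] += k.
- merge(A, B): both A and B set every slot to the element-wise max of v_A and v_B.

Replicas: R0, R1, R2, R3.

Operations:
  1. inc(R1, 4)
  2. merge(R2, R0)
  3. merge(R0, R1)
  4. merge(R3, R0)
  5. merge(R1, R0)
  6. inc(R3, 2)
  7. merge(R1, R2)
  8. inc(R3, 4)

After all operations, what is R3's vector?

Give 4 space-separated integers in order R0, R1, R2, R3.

Op 1: inc R1 by 4 -> R1=(0,4,0,0) value=4
Op 2: merge R2<->R0 -> R2=(0,0,0,0) R0=(0,0,0,0)
Op 3: merge R0<->R1 -> R0=(0,4,0,0) R1=(0,4,0,0)
Op 4: merge R3<->R0 -> R3=(0,4,0,0) R0=(0,4,0,0)
Op 5: merge R1<->R0 -> R1=(0,4,0,0) R0=(0,4,0,0)
Op 6: inc R3 by 2 -> R3=(0,4,0,2) value=6
Op 7: merge R1<->R2 -> R1=(0,4,0,0) R2=(0,4,0,0)
Op 8: inc R3 by 4 -> R3=(0,4,0,6) value=10

Answer: 0 4 0 6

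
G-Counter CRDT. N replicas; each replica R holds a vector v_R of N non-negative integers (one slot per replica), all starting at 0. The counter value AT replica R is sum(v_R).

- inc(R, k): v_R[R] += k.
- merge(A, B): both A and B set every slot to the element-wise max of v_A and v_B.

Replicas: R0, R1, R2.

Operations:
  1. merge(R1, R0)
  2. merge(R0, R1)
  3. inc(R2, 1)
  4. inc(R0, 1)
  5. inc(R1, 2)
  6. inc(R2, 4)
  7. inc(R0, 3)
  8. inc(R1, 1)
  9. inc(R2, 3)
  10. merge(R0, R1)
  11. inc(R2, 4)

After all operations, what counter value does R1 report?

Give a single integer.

Op 1: merge R1<->R0 -> R1=(0,0,0) R0=(0,0,0)
Op 2: merge R0<->R1 -> R0=(0,0,0) R1=(0,0,0)
Op 3: inc R2 by 1 -> R2=(0,0,1) value=1
Op 4: inc R0 by 1 -> R0=(1,0,0) value=1
Op 5: inc R1 by 2 -> R1=(0,2,0) value=2
Op 6: inc R2 by 4 -> R2=(0,0,5) value=5
Op 7: inc R0 by 3 -> R0=(4,0,0) value=4
Op 8: inc R1 by 1 -> R1=(0,3,0) value=3
Op 9: inc R2 by 3 -> R2=(0,0,8) value=8
Op 10: merge R0<->R1 -> R0=(4,3,0) R1=(4,3,0)
Op 11: inc R2 by 4 -> R2=(0,0,12) value=12

Answer: 7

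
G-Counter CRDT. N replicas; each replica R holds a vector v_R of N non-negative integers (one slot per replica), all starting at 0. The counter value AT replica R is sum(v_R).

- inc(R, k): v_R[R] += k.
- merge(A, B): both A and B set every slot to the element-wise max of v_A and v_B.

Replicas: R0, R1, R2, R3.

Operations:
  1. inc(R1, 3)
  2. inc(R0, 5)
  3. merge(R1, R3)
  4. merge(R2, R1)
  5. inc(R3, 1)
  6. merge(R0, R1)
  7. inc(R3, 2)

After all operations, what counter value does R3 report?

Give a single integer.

Answer: 6

Derivation:
Op 1: inc R1 by 3 -> R1=(0,3,0,0) value=3
Op 2: inc R0 by 5 -> R0=(5,0,0,0) value=5
Op 3: merge R1<->R3 -> R1=(0,3,0,0) R3=(0,3,0,0)
Op 4: merge R2<->R1 -> R2=(0,3,0,0) R1=(0,3,0,0)
Op 5: inc R3 by 1 -> R3=(0,3,0,1) value=4
Op 6: merge R0<->R1 -> R0=(5,3,0,0) R1=(5,3,0,0)
Op 7: inc R3 by 2 -> R3=(0,3,0,3) value=6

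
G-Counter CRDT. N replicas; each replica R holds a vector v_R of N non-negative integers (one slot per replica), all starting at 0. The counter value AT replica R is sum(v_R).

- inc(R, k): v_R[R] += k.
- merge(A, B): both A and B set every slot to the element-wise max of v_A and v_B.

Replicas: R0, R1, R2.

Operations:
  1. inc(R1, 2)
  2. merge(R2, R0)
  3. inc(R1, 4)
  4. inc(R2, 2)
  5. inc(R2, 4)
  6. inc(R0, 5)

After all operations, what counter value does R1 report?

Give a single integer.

Answer: 6

Derivation:
Op 1: inc R1 by 2 -> R1=(0,2,0) value=2
Op 2: merge R2<->R0 -> R2=(0,0,0) R0=(0,0,0)
Op 3: inc R1 by 4 -> R1=(0,6,0) value=6
Op 4: inc R2 by 2 -> R2=(0,0,2) value=2
Op 5: inc R2 by 4 -> R2=(0,0,6) value=6
Op 6: inc R0 by 5 -> R0=(5,0,0) value=5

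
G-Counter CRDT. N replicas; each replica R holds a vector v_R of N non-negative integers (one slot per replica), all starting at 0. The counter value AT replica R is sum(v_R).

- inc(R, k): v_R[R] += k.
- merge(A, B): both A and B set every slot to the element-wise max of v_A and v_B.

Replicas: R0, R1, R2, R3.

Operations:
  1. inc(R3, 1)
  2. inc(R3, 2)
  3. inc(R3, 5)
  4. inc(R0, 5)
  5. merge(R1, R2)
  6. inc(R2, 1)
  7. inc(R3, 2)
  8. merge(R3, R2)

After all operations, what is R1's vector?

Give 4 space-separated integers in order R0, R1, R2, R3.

Answer: 0 0 0 0

Derivation:
Op 1: inc R3 by 1 -> R3=(0,0,0,1) value=1
Op 2: inc R3 by 2 -> R3=(0,0,0,3) value=3
Op 3: inc R3 by 5 -> R3=(0,0,0,8) value=8
Op 4: inc R0 by 5 -> R0=(5,0,0,0) value=5
Op 5: merge R1<->R2 -> R1=(0,0,0,0) R2=(0,0,0,0)
Op 6: inc R2 by 1 -> R2=(0,0,1,0) value=1
Op 7: inc R3 by 2 -> R3=(0,0,0,10) value=10
Op 8: merge R3<->R2 -> R3=(0,0,1,10) R2=(0,0,1,10)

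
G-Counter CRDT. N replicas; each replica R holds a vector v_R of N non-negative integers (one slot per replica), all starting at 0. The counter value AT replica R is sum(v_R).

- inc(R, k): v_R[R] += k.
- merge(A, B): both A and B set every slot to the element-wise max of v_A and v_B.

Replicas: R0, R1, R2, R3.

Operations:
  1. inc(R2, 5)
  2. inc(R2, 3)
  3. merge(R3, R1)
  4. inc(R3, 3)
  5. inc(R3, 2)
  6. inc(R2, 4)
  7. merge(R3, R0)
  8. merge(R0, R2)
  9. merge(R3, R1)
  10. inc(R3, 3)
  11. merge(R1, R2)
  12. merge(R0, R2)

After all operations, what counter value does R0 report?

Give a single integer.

Answer: 17

Derivation:
Op 1: inc R2 by 5 -> R2=(0,0,5,0) value=5
Op 2: inc R2 by 3 -> R2=(0,0,8,0) value=8
Op 3: merge R3<->R1 -> R3=(0,0,0,0) R1=(0,0,0,0)
Op 4: inc R3 by 3 -> R3=(0,0,0,3) value=3
Op 5: inc R3 by 2 -> R3=(0,0,0,5) value=5
Op 6: inc R2 by 4 -> R2=(0,0,12,0) value=12
Op 7: merge R3<->R0 -> R3=(0,0,0,5) R0=(0,0,0,5)
Op 8: merge R0<->R2 -> R0=(0,0,12,5) R2=(0,0,12,5)
Op 9: merge R3<->R1 -> R3=(0,0,0,5) R1=(0,0,0,5)
Op 10: inc R3 by 3 -> R3=(0,0,0,8) value=8
Op 11: merge R1<->R2 -> R1=(0,0,12,5) R2=(0,0,12,5)
Op 12: merge R0<->R2 -> R0=(0,0,12,5) R2=(0,0,12,5)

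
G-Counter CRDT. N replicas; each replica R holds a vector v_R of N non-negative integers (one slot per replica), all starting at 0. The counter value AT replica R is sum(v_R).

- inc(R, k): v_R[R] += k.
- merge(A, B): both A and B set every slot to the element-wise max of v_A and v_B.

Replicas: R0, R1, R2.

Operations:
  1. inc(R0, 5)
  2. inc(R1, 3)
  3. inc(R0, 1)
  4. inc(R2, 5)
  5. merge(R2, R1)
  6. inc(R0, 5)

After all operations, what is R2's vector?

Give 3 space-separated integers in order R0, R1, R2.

Op 1: inc R0 by 5 -> R0=(5,0,0) value=5
Op 2: inc R1 by 3 -> R1=(0,3,0) value=3
Op 3: inc R0 by 1 -> R0=(6,0,0) value=6
Op 4: inc R2 by 5 -> R2=(0,0,5) value=5
Op 5: merge R2<->R1 -> R2=(0,3,5) R1=(0,3,5)
Op 6: inc R0 by 5 -> R0=(11,0,0) value=11

Answer: 0 3 5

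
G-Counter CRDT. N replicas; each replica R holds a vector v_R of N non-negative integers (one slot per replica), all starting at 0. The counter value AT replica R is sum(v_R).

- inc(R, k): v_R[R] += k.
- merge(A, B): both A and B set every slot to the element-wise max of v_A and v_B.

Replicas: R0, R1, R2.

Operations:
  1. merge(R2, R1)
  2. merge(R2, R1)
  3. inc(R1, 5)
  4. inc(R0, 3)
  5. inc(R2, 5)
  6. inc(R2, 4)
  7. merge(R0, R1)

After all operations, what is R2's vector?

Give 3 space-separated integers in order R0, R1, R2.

Op 1: merge R2<->R1 -> R2=(0,0,0) R1=(0,0,0)
Op 2: merge R2<->R1 -> R2=(0,0,0) R1=(0,0,0)
Op 3: inc R1 by 5 -> R1=(0,5,0) value=5
Op 4: inc R0 by 3 -> R0=(3,0,0) value=3
Op 5: inc R2 by 5 -> R2=(0,0,5) value=5
Op 6: inc R2 by 4 -> R2=(0,0,9) value=9
Op 7: merge R0<->R1 -> R0=(3,5,0) R1=(3,5,0)

Answer: 0 0 9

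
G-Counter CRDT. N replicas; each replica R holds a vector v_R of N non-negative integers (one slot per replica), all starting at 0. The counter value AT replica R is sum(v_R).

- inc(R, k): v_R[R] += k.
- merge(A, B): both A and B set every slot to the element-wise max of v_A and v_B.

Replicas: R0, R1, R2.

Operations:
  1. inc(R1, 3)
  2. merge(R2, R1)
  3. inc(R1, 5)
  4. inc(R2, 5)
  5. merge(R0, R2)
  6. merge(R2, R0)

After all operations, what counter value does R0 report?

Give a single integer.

Answer: 8

Derivation:
Op 1: inc R1 by 3 -> R1=(0,3,0) value=3
Op 2: merge R2<->R1 -> R2=(0,3,0) R1=(0,3,0)
Op 3: inc R1 by 5 -> R1=(0,8,0) value=8
Op 4: inc R2 by 5 -> R2=(0,3,5) value=8
Op 5: merge R0<->R2 -> R0=(0,3,5) R2=(0,3,5)
Op 6: merge R2<->R0 -> R2=(0,3,5) R0=(0,3,5)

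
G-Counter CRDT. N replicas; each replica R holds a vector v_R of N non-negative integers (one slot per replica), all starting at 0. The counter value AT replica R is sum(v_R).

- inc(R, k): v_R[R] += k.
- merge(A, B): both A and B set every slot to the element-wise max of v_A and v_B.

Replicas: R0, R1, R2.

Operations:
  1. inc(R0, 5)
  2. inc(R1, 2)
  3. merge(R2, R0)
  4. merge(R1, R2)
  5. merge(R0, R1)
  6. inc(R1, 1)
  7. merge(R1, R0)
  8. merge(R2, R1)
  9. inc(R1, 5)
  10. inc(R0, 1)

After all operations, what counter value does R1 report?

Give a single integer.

Op 1: inc R0 by 5 -> R0=(5,0,0) value=5
Op 2: inc R1 by 2 -> R1=(0,2,0) value=2
Op 3: merge R2<->R0 -> R2=(5,0,0) R0=(5,0,0)
Op 4: merge R1<->R2 -> R1=(5,2,0) R2=(5,2,0)
Op 5: merge R0<->R1 -> R0=(5,2,0) R1=(5,2,0)
Op 6: inc R1 by 1 -> R1=(5,3,0) value=8
Op 7: merge R1<->R0 -> R1=(5,3,0) R0=(5,3,0)
Op 8: merge R2<->R1 -> R2=(5,3,0) R1=(5,3,0)
Op 9: inc R1 by 5 -> R1=(5,8,0) value=13
Op 10: inc R0 by 1 -> R0=(6,3,0) value=9

Answer: 13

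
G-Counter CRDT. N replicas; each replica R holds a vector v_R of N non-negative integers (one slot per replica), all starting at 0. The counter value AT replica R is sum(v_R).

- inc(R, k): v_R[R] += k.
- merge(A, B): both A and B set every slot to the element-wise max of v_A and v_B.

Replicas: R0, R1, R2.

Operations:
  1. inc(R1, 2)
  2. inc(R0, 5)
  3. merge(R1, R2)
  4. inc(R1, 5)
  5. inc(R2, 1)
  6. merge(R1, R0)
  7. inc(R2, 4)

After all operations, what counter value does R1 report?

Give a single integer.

Answer: 12

Derivation:
Op 1: inc R1 by 2 -> R1=(0,2,0) value=2
Op 2: inc R0 by 5 -> R0=(5,0,0) value=5
Op 3: merge R1<->R2 -> R1=(0,2,0) R2=(0,2,0)
Op 4: inc R1 by 5 -> R1=(0,7,0) value=7
Op 5: inc R2 by 1 -> R2=(0,2,1) value=3
Op 6: merge R1<->R0 -> R1=(5,7,0) R0=(5,7,0)
Op 7: inc R2 by 4 -> R2=(0,2,5) value=7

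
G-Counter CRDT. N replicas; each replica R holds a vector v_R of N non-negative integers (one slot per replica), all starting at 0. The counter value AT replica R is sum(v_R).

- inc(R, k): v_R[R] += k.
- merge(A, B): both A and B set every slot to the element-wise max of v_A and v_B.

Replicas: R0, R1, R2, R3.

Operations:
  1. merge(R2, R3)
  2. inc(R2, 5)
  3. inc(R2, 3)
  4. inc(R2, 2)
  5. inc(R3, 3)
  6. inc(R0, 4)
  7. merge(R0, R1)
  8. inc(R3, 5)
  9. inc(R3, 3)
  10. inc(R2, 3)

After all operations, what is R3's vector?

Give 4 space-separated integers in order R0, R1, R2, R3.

Answer: 0 0 0 11

Derivation:
Op 1: merge R2<->R3 -> R2=(0,0,0,0) R3=(0,0,0,0)
Op 2: inc R2 by 5 -> R2=(0,0,5,0) value=5
Op 3: inc R2 by 3 -> R2=(0,0,8,0) value=8
Op 4: inc R2 by 2 -> R2=(0,0,10,0) value=10
Op 5: inc R3 by 3 -> R3=(0,0,0,3) value=3
Op 6: inc R0 by 4 -> R0=(4,0,0,0) value=4
Op 7: merge R0<->R1 -> R0=(4,0,0,0) R1=(4,0,0,0)
Op 8: inc R3 by 5 -> R3=(0,0,0,8) value=8
Op 9: inc R3 by 3 -> R3=(0,0,0,11) value=11
Op 10: inc R2 by 3 -> R2=(0,0,13,0) value=13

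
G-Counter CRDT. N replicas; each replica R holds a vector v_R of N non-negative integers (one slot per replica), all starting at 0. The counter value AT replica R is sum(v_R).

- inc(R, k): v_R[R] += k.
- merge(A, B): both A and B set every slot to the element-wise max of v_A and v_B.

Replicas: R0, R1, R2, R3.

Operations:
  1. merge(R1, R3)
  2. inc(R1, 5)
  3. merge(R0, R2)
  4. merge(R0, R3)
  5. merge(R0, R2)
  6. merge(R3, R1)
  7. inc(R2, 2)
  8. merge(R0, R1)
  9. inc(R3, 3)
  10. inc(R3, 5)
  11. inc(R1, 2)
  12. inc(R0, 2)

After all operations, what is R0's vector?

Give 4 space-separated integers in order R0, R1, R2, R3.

Answer: 2 5 0 0

Derivation:
Op 1: merge R1<->R3 -> R1=(0,0,0,0) R3=(0,0,0,0)
Op 2: inc R1 by 5 -> R1=(0,5,0,0) value=5
Op 3: merge R0<->R2 -> R0=(0,0,0,0) R2=(0,0,0,0)
Op 4: merge R0<->R3 -> R0=(0,0,0,0) R3=(0,0,0,0)
Op 5: merge R0<->R2 -> R0=(0,0,0,0) R2=(0,0,0,0)
Op 6: merge R3<->R1 -> R3=(0,5,0,0) R1=(0,5,0,0)
Op 7: inc R2 by 2 -> R2=(0,0,2,0) value=2
Op 8: merge R0<->R1 -> R0=(0,5,0,0) R1=(0,5,0,0)
Op 9: inc R3 by 3 -> R3=(0,5,0,3) value=8
Op 10: inc R3 by 5 -> R3=(0,5,0,8) value=13
Op 11: inc R1 by 2 -> R1=(0,7,0,0) value=7
Op 12: inc R0 by 2 -> R0=(2,5,0,0) value=7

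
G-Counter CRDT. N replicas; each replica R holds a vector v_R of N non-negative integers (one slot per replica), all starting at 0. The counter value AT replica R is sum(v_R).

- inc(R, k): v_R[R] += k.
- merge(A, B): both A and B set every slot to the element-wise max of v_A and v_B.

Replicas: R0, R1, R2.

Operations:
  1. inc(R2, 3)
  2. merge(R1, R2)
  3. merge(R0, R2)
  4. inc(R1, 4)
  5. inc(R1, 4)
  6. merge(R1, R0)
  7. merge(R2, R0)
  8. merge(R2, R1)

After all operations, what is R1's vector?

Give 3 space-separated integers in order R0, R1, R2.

Answer: 0 8 3

Derivation:
Op 1: inc R2 by 3 -> R2=(0,0,3) value=3
Op 2: merge R1<->R2 -> R1=(0,0,3) R2=(0,0,3)
Op 3: merge R0<->R2 -> R0=(0,0,3) R2=(0,0,3)
Op 4: inc R1 by 4 -> R1=(0,4,3) value=7
Op 5: inc R1 by 4 -> R1=(0,8,3) value=11
Op 6: merge R1<->R0 -> R1=(0,8,3) R0=(0,8,3)
Op 7: merge R2<->R0 -> R2=(0,8,3) R0=(0,8,3)
Op 8: merge R2<->R1 -> R2=(0,8,3) R1=(0,8,3)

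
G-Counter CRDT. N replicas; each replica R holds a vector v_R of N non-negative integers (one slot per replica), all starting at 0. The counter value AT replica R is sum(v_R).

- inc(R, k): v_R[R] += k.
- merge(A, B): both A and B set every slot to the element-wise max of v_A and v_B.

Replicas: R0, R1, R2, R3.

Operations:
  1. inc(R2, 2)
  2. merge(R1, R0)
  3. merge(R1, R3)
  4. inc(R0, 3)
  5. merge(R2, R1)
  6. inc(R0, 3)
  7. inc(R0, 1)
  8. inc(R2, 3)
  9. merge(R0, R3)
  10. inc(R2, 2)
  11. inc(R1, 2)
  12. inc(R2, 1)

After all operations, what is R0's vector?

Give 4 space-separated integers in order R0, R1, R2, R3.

Op 1: inc R2 by 2 -> R2=(0,0,2,0) value=2
Op 2: merge R1<->R0 -> R1=(0,0,0,0) R0=(0,0,0,0)
Op 3: merge R1<->R3 -> R1=(0,0,0,0) R3=(0,0,0,0)
Op 4: inc R0 by 3 -> R0=(3,0,0,0) value=3
Op 5: merge R2<->R1 -> R2=(0,0,2,0) R1=(0,0,2,0)
Op 6: inc R0 by 3 -> R0=(6,0,0,0) value=6
Op 7: inc R0 by 1 -> R0=(7,0,0,0) value=7
Op 8: inc R2 by 3 -> R2=(0,0,5,0) value=5
Op 9: merge R0<->R3 -> R0=(7,0,0,0) R3=(7,0,0,0)
Op 10: inc R2 by 2 -> R2=(0,0,7,0) value=7
Op 11: inc R1 by 2 -> R1=(0,2,2,0) value=4
Op 12: inc R2 by 1 -> R2=(0,0,8,0) value=8

Answer: 7 0 0 0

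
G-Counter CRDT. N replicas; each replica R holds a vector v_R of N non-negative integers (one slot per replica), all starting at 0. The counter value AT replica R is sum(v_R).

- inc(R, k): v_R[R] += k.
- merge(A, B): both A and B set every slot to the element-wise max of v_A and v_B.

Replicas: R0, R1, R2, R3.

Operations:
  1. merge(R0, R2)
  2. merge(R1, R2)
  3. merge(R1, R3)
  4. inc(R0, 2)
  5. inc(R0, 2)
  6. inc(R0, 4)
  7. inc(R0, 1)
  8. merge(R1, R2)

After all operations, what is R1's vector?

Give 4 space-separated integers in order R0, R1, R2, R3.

Answer: 0 0 0 0

Derivation:
Op 1: merge R0<->R2 -> R0=(0,0,0,0) R2=(0,0,0,0)
Op 2: merge R1<->R2 -> R1=(0,0,0,0) R2=(0,0,0,0)
Op 3: merge R1<->R3 -> R1=(0,0,0,0) R3=(0,0,0,0)
Op 4: inc R0 by 2 -> R0=(2,0,0,0) value=2
Op 5: inc R0 by 2 -> R0=(4,0,0,0) value=4
Op 6: inc R0 by 4 -> R0=(8,0,0,0) value=8
Op 7: inc R0 by 1 -> R0=(9,0,0,0) value=9
Op 8: merge R1<->R2 -> R1=(0,0,0,0) R2=(0,0,0,0)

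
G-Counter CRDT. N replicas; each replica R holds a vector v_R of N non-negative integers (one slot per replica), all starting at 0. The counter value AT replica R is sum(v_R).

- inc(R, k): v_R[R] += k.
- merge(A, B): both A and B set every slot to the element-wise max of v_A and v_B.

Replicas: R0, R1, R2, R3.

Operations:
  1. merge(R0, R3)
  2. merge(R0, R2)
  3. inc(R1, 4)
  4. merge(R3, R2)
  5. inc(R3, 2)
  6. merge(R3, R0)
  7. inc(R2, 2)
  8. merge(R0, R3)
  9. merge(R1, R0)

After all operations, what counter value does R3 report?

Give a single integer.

Op 1: merge R0<->R3 -> R0=(0,0,0,0) R3=(0,0,0,0)
Op 2: merge R0<->R2 -> R0=(0,0,0,0) R2=(0,0,0,0)
Op 3: inc R1 by 4 -> R1=(0,4,0,0) value=4
Op 4: merge R3<->R2 -> R3=(0,0,0,0) R2=(0,0,0,0)
Op 5: inc R3 by 2 -> R3=(0,0,0,2) value=2
Op 6: merge R3<->R0 -> R3=(0,0,0,2) R0=(0,0,0,2)
Op 7: inc R2 by 2 -> R2=(0,0,2,0) value=2
Op 8: merge R0<->R3 -> R0=(0,0,0,2) R3=(0,0,0,2)
Op 9: merge R1<->R0 -> R1=(0,4,0,2) R0=(0,4,0,2)

Answer: 2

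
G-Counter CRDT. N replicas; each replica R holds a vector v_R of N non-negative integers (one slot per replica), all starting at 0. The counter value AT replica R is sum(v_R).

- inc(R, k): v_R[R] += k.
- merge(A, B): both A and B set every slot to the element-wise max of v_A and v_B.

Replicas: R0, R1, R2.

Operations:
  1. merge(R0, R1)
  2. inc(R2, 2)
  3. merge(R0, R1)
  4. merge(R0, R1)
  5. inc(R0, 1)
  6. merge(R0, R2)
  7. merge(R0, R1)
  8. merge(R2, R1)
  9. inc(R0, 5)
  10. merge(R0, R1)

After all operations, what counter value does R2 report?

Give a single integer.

Answer: 3

Derivation:
Op 1: merge R0<->R1 -> R0=(0,0,0) R1=(0,0,0)
Op 2: inc R2 by 2 -> R2=(0,0,2) value=2
Op 3: merge R0<->R1 -> R0=(0,0,0) R1=(0,0,0)
Op 4: merge R0<->R1 -> R0=(0,0,0) R1=(0,0,0)
Op 5: inc R0 by 1 -> R0=(1,0,0) value=1
Op 6: merge R0<->R2 -> R0=(1,0,2) R2=(1,0,2)
Op 7: merge R0<->R1 -> R0=(1,0,2) R1=(1,0,2)
Op 8: merge R2<->R1 -> R2=(1,0,2) R1=(1,0,2)
Op 9: inc R0 by 5 -> R0=(6,0,2) value=8
Op 10: merge R0<->R1 -> R0=(6,0,2) R1=(6,0,2)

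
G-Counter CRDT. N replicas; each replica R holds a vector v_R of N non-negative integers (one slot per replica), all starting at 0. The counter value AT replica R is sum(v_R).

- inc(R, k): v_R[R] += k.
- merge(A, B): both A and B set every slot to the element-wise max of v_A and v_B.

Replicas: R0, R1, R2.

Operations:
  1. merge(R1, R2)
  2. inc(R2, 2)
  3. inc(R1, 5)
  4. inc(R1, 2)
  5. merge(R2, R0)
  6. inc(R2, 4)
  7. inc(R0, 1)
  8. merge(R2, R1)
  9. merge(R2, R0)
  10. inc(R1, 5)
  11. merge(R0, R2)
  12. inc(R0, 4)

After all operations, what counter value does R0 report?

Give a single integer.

Answer: 18

Derivation:
Op 1: merge R1<->R2 -> R1=(0,0,0) R2=(0,0,0)
Op 2: inc R2 by 2 -> R2=(0,0,2) value=2
Op 3: inc R1 by 5 -> R1=(0,5,0) value=5
Op 4: inc R1 by 2 -> R1=(0,7,0) value=7
Op 5: merge R2<->R0 -> R2=(0,0,2) R0=(0,0,2)
Op 6: inc R2 by 4 -> R2=(0,0,6) value=6
Op 7: inc R0 by 1 -> R0=(1,0,2) value=3
Op 8: merge R2<->R1 -> R2=(0,7,6) R1=(0,7,6)
Op 9: merge R2<->R0 -> R2=(1,7,6) R0=(1,7,6)
Op 10: inc R1 by 5 -> R1=(0,12,6) value=18
Op 11: merge R0<->R2 -> R0=(1,7,6) R2=(1,7,6)
Op 12: inc R0 by 4 -> R0=(5,7,6) value=18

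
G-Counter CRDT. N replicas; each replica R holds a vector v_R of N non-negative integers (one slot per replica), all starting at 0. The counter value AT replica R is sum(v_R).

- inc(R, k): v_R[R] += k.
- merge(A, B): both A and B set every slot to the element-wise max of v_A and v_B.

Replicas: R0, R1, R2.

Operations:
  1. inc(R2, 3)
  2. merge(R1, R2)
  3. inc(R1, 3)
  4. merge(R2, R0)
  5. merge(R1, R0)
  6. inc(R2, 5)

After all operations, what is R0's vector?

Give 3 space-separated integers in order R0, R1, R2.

Answer: 0 3 3

Derivation:
Op 1: inc R2 by 3 -> R2=(0,0,3) value=3
Op 2: merge R1<->R2 -> R1=(0,0,3) R2=(0,0,3)
Op 3: inc R1 by 3 -> R1=(0,3,3) value=6
Op 4: merge R2<->R0 -> R2=(0,0,3) R0=(0,0,3)
Op 5: merge R1<->R0 -> R1=(0,3,3) R0=(0,3,3)
Op 6: inc R2 by 5 -> R2=(0,0,8) value=8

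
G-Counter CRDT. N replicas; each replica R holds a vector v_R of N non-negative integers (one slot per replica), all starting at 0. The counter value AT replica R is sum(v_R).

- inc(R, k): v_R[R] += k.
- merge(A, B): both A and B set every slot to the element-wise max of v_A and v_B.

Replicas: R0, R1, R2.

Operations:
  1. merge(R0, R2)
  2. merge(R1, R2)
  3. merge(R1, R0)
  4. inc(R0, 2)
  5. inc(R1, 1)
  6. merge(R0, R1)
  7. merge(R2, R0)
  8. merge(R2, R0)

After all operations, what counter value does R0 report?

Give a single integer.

Answer: 3

Derivation:
Op 1: merge R0<->R2 -> R0=(0,0,0) R2=(0,0,0)
Op 2: merge R1<->R2 -> R1=(0,0,0) R2=(0,0,0)
Op 3: merge R1<->R0 -> R1=(0,0,0) R0=(0,0,0)
Op 4: inc R0 by 2 -> R0=(2,0,0) value=2
Op 5: inc R1 by 1 -> R1=(0,1,0) value=1
Op 6: merge R0<->R1 -> R0=(2,1,0) R1=(2,1,0)
Op 7: merge R2<->R0 -> R2=(2,1,0) R0=(2,1,0)
Op 8: merge R2<->R0 -> R2=(2,1,0) R0=(2,1,0)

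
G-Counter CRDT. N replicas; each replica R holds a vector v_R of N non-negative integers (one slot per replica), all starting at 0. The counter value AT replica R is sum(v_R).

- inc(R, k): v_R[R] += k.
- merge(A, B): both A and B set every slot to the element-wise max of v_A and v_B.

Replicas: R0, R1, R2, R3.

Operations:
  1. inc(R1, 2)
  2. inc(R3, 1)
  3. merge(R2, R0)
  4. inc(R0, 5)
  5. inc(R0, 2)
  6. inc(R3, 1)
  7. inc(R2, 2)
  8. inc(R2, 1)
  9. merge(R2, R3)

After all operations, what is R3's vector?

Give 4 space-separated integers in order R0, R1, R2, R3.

Op 1: inc R1 by 2 -> R1=(0,2,0,0) value=2
Op 2: inc R3 by 1 -> R3=(0,0,0,1) value=1
Op 3: merge R2<->R0 -> R2=(0,0,0,0) R0=(0,0,0,0)
Op 4: inc R0 by 5 -> R0=(5,0,0,0) value=5
Op 5: inc R0 by 2 -> R0=(7,0,0,0) value=7
Op 6: inc R3 by 1 -> R3=(0,0,0,2) value=2
Op 7: inc R2 by 2 -> R2=(0,0,2,0) value=2
Op 8: inc R2 by 1 -> R2=(0,0,3,0) value=3
Op 9: merge R2<->R3 -> R2=(0,0,3,2) R3=(0,0,3,2)

Answer: 0 0 3 2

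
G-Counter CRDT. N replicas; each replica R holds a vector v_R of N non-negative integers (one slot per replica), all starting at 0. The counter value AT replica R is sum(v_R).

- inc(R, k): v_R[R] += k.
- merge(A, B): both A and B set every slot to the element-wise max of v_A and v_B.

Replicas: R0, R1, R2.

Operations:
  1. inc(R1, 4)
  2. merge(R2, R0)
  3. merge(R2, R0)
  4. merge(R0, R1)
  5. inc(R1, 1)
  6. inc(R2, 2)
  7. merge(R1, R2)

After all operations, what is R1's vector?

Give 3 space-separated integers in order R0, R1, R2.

Op 1: inc R1 by 4 -> R1=(0,4,0) value=4
Op 2: merge R2<->R0 -> R2=(0,0,0) R0=(0,0,0)
Op 3: merge R2<->R0 -> R2=(0,0,0) R0=(0,0,0)
Op 4: merge R0<->R1 -> R0=(0,4,0) R1=(0,4,0)
Op 5: inc R1 by 1 -> R1=(0,5,0) value=5
Op 6: inc R2 by 2 -> R2=(0,0,2) value=2
Op 7: merge R1<->R2 -> R1=(0,5,2) R2=(0,5,2)

Answer: 0 5 2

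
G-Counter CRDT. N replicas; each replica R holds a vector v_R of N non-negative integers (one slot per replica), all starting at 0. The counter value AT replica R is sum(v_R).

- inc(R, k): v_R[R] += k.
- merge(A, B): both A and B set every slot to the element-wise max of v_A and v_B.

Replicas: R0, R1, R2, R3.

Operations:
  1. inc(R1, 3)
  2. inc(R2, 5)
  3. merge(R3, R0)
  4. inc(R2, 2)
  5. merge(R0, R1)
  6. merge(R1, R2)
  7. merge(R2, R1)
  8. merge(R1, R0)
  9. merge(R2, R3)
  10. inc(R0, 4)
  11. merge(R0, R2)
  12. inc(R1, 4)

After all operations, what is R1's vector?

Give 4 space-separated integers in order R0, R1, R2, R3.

Op 1: inc R1 by 3 -> R1=(0,3,0,0) value=3
Op 2: inc R2 by 5 -> R2=(0,0,5,0) value=5
Op 3: merge R3<->R0 -> R3=(0,0,0,0) R0=(0,0,0,0)
Op 4: inc R2 by 2 -> R2=(0,0,7,0) value=7
Op 5: merge R0<->R1 -> R0=(0,3,0,0) R1=(0,3,0,0)
Op 6: merge R1<->R2 -> R1=(0,3,7,0) R2=(0,3,7,0)
Op 7: merge R2<->R1 -> R2=(0,3,7,0) R1=(0,3,7,0)
Op 8: merge R1<->R0 -> R1=(0,3,7,0) R0=(0,3,7,0)
Op 9: merge R2<->R3 -> R2=(0,3,7,0) R3=(0,3,7,0)
Op 10: inc R0 by 4 -> R0=(4,3,7,0) value=14
Op 11: merge R0<->R2 -> R0=(4,3,7,0) R2=(4,3,7,0)
Op 12: inc R1 by 4 -> R1=(0,7,7,0) value=14

Answer: 0 7 7 0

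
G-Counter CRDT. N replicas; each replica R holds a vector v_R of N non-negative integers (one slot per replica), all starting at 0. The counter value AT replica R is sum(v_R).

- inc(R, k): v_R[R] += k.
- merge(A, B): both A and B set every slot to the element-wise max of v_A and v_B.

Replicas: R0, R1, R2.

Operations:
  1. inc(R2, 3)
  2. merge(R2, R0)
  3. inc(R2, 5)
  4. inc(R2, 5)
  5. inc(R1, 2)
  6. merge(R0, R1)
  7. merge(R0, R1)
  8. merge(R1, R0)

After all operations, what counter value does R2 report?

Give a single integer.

Answer: 13

Derivation:
Op 1: inc R2 by 3 -> R2=(0,0,3) value=3
Op 2: merge R2<->R0 -> R2=(0,0,3) R0=(0,0,3)
Op 3: inc R2 by 5 -> R2=(0,0,8) value=8
Op 4: inc R2 by 5 -> R2=(0,0,13) value=13
Op 5: inc R1 by 2 -> R1=(0,2,0) value=2
Op 6: merge R0<->R1 -> R0=(0,2,3) R1=(0,2,3)
Op 7: merge R0<->R1 -> R0=(0,2,3) R1=(0,2,3)
Op 8: merge R1<->R0 -> R1=(0,2,3) R0=(0,2,3)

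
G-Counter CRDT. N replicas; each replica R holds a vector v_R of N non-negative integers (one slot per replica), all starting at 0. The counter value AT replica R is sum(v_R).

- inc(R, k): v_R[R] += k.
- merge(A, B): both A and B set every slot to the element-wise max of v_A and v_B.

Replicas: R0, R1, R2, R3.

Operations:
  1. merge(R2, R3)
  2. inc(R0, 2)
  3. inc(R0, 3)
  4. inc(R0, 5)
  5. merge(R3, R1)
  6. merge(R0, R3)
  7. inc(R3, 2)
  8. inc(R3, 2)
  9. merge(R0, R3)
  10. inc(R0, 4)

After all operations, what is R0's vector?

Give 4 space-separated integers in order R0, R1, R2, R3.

Op 1: merge R2<->R3 -> R2=(0,0,0,0) R3=(0,0,0,0)
Op 2: inc R0 by 2 -> R0=(2,0,0,0) value=2
Op 3: inc R0 by 3 -> R0=(5,0,0,0) value=5
Op 4: inc R0 by 5 -> R0=(10,0,0,0) value=10
Op 5: merge R3<->R1 -> R3=(0,0,0,0) R1=(0,0,0,0)
Op 6: merge R0<->R3 -> R0=(10,0,0,0) R3=(10,0,0,0)
Op 7: inc R3 by 2 -> R3=(10,0,0,2) value=12
Op 8: inc R3 by 2 -> R3=(10,0,0,4) value=14
Op 9: merge R0<->R3 -> R0=(10,0,0,4) R3=(10,0,0,4)
Op 10: inc R0 by 4 -> R0=(14,0,0,4) value=18

Answer: 14 0 0 4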